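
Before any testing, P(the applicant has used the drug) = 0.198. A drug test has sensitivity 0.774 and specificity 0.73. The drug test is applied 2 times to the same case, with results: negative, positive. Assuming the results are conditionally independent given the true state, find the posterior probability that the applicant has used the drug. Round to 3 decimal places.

With H the event that the applicant has used the drug, the joint likelihood of the observed sequence is P(data|H) = 0.226·0.774 = 0.17492 and P(data|¬H) = 0.73·0.27 = 0.19710.
Bayes: P(H|data) = 0.198·0.17492 / (0.198·0.17492 + 0.802·0.19710) = 0.034635/0.19271 = 0.1797.

Posterior P(H) ≈ 0.180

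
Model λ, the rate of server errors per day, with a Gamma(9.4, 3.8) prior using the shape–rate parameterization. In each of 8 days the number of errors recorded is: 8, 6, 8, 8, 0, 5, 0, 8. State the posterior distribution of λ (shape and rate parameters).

Posterior: Gamma(shape=52.4, rate=11.8)

Total count ∑xᵢ = 43 over n = 8 days.
Gamma is conjugate to the Poisson likelihood: posterior is Gamma(shape = 9.4+43 = 52.4, rate = 3.8+8 = 11.8).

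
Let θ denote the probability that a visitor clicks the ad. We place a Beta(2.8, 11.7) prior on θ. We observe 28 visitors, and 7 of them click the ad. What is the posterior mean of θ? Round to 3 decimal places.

The binomial likelihood is conjugate to the Beta prior: with 7 successes and 21 failures, the posterior is Beta(2.8+7, 11.7+21) = Beta(9.8, 32.7).
E[θ | data] = 9.8/(9.8+32.7) = 0.231.

Posterior mean ≈ 0.231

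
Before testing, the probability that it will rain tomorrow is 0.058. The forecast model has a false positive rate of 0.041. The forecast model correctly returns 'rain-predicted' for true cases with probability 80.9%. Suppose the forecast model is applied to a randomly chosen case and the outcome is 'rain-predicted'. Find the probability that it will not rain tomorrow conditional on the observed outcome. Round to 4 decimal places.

Write H for 'it will rain tomorrow'. Prior odds H:¬H = 0.058/0.942 = 0.061571. For the 'rain-predicted' outcome, the likelihood ratio is 0.809/0.041 = 19.732.
Posterior odds = 0.061571 × 19.732 = 1.2149, so P(H|E) = 1.2149/(1+1.2149) = 0.5485. Then P(¬H|E) = 1 − 0.5485 = 0.4515.

P(¬H | E) ≈ 0.4515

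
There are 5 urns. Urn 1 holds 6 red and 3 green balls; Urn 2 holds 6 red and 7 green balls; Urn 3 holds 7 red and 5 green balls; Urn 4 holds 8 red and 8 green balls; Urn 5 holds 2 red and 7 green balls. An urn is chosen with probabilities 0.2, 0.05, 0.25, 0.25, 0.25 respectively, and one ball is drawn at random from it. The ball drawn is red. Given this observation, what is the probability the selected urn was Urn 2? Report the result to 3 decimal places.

Posterior probability ≈ 0.048

Tabulate prior·likelihood by source: [1] prior 0.2, lik 0.6667, product 0.1333; [2] prior 0.05, lik 0.4615, product 0.02308; [3] prior 0.25, lik 0.5833, product 0.1458; [4] prior 0.25, lik 0.5, product 0.1250; [5] prior 0.25, lik 0.2222, product 0.05556.
Normalizing constant = 0.48280; the posterior for Urn 2 is its product over the sum, 0.02308/0.48280 = 0.048.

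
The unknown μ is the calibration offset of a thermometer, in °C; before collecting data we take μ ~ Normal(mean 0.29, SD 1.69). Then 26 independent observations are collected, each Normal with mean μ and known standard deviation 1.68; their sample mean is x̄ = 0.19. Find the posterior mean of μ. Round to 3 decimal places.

With known σ, the Normal prior is conjugate. Weight on the data is w = (n/σ²)/(n/σ² + 1/τ₀²) = 9.21202/(9.21202+0.350128) = 0.96338.
Posterior mean = w·x̄ + (1−w)·μ₀ = 0.96338·0.19 + 0.036616·0.29 = 0.194.

Posterior mean ≈ 0.194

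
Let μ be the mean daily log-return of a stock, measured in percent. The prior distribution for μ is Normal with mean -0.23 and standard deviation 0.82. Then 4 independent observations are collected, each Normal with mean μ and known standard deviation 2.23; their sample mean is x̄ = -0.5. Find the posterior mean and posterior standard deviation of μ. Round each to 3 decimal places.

Posterior mean ≈ -0.325; posterior SD ≈ 0.661

Prior precision 1/τ₀² = 1/0.82² = 1.48721; data precision n/σ² = 4/2.23² = 0.804360.
Posterior precision = 1.48721 + 0.804360 = 2.29157, giving posterior SD = 1/√2.29157 = 0.661.
Posterior mean = (1.48721·-0.23 + 0.804360·-0.5) / 2.29157 = -0.325.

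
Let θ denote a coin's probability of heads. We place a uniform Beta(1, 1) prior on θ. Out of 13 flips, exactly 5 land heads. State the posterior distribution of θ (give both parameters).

Posterior: Beta(6, 9)

The binomial likelihood is conjugate to the Beta prior: with 5 successes and 8 failures, the posterior is Beta(1+5, 1+8) = Beta(6, 9).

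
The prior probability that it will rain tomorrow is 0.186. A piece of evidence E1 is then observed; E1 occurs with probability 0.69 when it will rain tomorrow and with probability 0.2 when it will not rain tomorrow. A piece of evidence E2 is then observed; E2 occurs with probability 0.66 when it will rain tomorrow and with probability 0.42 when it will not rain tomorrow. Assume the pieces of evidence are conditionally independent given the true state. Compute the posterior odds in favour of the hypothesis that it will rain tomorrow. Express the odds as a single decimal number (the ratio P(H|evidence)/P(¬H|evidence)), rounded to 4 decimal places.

Prior odds = 0.186/(1−0.186) = 0.22850. In log-odds, ln(0.22850) = -1.4762.
Add log likelihood ratios: ln(3.4500) + ln(1.5714) = 1.6904.
Posterior log-odds = 0.21415, so posterior odds = exp(0.21415) = 1.2388.

Posterior odds ≈ 1.2388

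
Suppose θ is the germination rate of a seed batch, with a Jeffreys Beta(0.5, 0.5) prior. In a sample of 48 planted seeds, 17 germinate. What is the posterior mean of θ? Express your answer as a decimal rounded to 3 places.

The binomial likelihood is conjugate to the Beta prior: with 17 successes and 31 failures, the posterior is Beta(0.5+17, 0.5+31) = Beta(17.5, 31.5).
E[θ | data] = 17.5/(17.5+31.5) = 0.357.

Posterior mean ≈ 0.357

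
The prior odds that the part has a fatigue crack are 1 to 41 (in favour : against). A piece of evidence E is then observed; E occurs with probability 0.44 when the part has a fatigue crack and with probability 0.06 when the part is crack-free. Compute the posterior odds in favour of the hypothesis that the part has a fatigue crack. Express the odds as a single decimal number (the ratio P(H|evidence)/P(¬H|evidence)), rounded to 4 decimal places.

Posterior odds ≈ 0.1789

Prior odds = 1/41 = 0.024390. In log-odds, ln(0.024390) = -3.7136.
Add log likelihood ratio: ln(7.3333) = 1.9924.
Posterior log-odds = -1.7211, so posterior odds = exp(-1.7211) = 0.17886.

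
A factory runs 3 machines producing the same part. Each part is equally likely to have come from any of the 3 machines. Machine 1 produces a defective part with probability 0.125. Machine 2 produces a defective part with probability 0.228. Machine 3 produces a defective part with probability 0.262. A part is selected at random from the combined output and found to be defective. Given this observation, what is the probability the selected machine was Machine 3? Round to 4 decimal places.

Tabulate prior·likelihood by source: [1] prior 0.333333, lik 0.125, product 0.04167; [2] prior 0.333333, lik 0.228, product 0.07600; [3] prior 0.333333, lik 0.262, product 0.08733.
Normalizing constant = 0.20500; the posterior for Machine 3 is its product over the sum, 0.08733/0.20500 = 0.4260.

Posterior probability ≈ 0.4260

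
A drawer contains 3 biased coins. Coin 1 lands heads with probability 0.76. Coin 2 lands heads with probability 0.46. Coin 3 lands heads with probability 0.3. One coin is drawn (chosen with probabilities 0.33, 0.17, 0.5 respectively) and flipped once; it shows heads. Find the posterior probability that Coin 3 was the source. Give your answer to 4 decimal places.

P(heads|C1) = 0.76; P(heads|C2) = 0.46; P(heads|C3) = 0.3.
Prior × likelihood for each source: 0.33·0.76=0.2508, 0.17·0.46=0.07820, 0.5·0.3=0.1500. Summing gives P(heads) = 0.47900.
P(Coin 3 | heads) = 0.1500 / 0.47900 = 0.3132.

Posterior probability ≈ 0.3132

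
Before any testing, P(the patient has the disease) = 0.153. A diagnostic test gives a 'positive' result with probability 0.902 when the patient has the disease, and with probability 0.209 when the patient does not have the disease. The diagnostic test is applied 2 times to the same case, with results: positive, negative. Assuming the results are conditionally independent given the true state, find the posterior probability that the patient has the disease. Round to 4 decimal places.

Posterior P(H) ≈ 0.0881

With H the event that the patient has the disease, the joint likelihood of the observed sequence is P(data|H) = 0.902·0.098 = 0.088396 and P(data|¬H) = 0.209·0.791 = 0.16532.
Bayes: P(H|data) = 0.153·0.088396 / (0.153·0.088396 + 0.847·0.16532) = 0.013525/0.15355 = 0.0881.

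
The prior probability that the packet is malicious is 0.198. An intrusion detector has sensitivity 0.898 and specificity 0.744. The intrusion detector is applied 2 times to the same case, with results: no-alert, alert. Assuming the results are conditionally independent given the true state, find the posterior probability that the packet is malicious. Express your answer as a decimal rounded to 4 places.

Posterior P(H) ≈ 0.1061

Let H be the event that the packet is malicious; start with P(H) = 0.198. P('alert'|H) = 0.898, P('alert'|¬H) = 0.256.
Update on result 1 ('no-alert'): P(H) ← 0.102·0.1980 / (0.102·0.1980 + 0.744·0.8020) = 0.020196/0.61688 = 0.0327.
Update on result 2 ('alert'): P(H) ← 0.898·0.0327 / (0.898·0.0327 + 0.256·0.9673) = 0.029399/0.27702 = 0.1061.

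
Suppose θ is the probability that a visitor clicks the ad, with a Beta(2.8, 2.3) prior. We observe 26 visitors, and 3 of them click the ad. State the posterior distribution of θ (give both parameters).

The binomial likelihood is conjugate to the Beta prior: with 3 successes and 23 failures, the posterior is Beta(2.8+3, 2.3+23) = Beta(5.8, 25.3).

Posterior: Beta(5.8, 25.3)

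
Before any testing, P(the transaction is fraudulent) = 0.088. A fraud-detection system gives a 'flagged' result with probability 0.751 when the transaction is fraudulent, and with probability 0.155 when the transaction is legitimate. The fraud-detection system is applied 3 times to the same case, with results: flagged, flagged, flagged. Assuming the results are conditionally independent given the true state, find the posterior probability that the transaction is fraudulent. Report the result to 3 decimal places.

Posterior P(H) ≈ 0.916

Let H be the event that the transaction is fraudulent; start with P(H) = 0.088. P('flagged'|H) = 0.751, P('flagged'|¬H) = 0.155.
Update on result 1 ('flagged'): P(H) ← 0.751·0.0880 / (0.751·0.0880 + 0.155·0.9120) = 0.066088/0.20745 = 0.3186.
Update on result 2 ('flagged'): P(H) ← 0.751·0.3186 / (0.751·0.3186 + 0.155·0.6814) = 0.23925/0.34487 = 0.6937.
Update on result 3 ('flagged'): P(H) ← 0.751·0.6937 / (0.751·0.6937 + 0.155·0.3063) = 0.52100/0.56847 = 0.9165.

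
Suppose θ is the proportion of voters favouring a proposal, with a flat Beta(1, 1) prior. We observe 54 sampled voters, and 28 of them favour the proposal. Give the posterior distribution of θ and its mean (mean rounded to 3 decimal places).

Observing 28 successes and 26 failures updates Beta(1, 1) by adding the success and failure counts to the two shape parameters: α = 1+28 = 29, β = 1+26 = 27.
E[θ | data] = 29/(29+27) = 0.518.

Posterior: Beta(29, 27); mean ≈ 0.518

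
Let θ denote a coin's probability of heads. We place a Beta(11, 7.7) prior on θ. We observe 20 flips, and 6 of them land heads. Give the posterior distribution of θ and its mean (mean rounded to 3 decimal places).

Posterior: Beta(17, 21.7); mean ≈ 0.439

Observing 6 successes and 14 failures updates Beta(11, 7.7) by adding the success and failure counts to the two shape parameters: α = 11+6 = 17, β = 7.7+14 = 21.7.
Posterior mean = α/(α+β) = 17/38.7 = 0.439.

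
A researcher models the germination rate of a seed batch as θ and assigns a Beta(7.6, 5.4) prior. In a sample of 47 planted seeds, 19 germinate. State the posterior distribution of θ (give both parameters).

Observing 19 successes and 28 failures updates Beta(7.6, 5.4) by adding the success and failure counts to the two shape parameters: α = 7.6+19 = 26.6, β = 5.4+28 = 33.4.

Posterior: Beta(26.6, 33.4)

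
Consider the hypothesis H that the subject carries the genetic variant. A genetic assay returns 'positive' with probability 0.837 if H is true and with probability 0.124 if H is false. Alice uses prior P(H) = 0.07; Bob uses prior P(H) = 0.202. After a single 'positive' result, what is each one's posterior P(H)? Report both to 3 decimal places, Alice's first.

Alice: 0.337; Bob: 0.631

The likelihood ratio for a 'positive' result is 0.837/0.124 = 6.7500.
Alice: prior odds 0.07/0.93 = 0.075269; posterior odds 0.50806; posterior probability 0.337.
Bob: prior odds 0.202/0.798 = 0.25313; posterior odds 1.7086; posterior probability 0.631.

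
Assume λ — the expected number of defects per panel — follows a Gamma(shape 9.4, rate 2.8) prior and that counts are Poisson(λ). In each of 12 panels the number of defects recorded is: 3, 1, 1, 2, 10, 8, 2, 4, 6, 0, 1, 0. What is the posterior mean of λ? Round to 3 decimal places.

The Poisson likelihood adds the total count to the shape and the number of exposure periods to the rate. Here ∑xᵢ = 38 and n = 12, so shape 9.4→47.4 and rate 2.8→14.8.
E[λ | data] = 47.4/14.8 = 3.203.

Posterior mean ≈ 3.203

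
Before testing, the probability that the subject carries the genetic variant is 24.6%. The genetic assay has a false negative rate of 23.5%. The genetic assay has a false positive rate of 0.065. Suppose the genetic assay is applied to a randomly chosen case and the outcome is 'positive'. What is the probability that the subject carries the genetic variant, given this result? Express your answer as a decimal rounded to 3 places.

P(H | E) ≈ 0.793

Write H for 'the subject carries the genetic variant'. Prior odds H:¬H = 0.246/0.754 = 0.32626. For the 'positive' outcome, the likelihood ratio is 0.765/0.065 = 11.769.
Posterior odds = 0.32626 × 11.769 = 3.8398, so P(H|E) = 3.8398/(1+3.8398) = 0.793.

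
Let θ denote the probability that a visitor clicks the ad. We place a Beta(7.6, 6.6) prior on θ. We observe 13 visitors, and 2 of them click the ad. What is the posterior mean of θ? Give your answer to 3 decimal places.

The binomial likelihood is conjugate to the Beta prior: with 2 successes and 11 failures, the posterior is Beta(7.6+2, 6.6+11) = Beta(9.6, 17.6).
Posterior mean = α/(α+β) = 9.6/27.2 = 0.353.

Posterior mean ≈ 0.353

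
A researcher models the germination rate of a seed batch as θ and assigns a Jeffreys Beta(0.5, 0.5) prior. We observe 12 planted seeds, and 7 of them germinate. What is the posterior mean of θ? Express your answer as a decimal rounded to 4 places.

Posterior mean ≈ 0.5769

The binomial likelihood is conjugate to the Beta prior: with 7 successes and 5 failures, the posterior is Beta(0.5+7, 0.5+5) = Beta(7.5, 5.5).
Posterior mean = α/(α+β) = 7.5/13 = 0.5769.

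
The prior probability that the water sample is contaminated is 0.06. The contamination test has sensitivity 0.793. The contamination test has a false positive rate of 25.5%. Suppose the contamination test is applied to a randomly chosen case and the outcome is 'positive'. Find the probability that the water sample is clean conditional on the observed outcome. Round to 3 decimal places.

Write H for 'the water sample is contaminated'. Prior odds H:¬H = 0.06/0.94 = 0.063830. For the 'positive' outcome, the likelihood ratio is 0.793/0.255 = 3.1098.
Posterior odds = 0.063830 × 3.1098 = 0.19850, so P(H|E) = 0.19850/(1+0.19850) = 0.166. Then P(¬H|E) = 1 − 0.166 = 0.834.

P(¬H | E) ≈ 0.834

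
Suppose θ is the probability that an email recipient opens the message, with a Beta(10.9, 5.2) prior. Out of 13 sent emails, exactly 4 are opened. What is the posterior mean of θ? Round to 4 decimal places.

Observing 4 successes and 9 failures updates Beta(10.9, 5.2) by adding the success and failure counts to the two shape parameters: α = 10.9+4 = 14.9, β = 5.2+9 = 14.2.
E[θ | data] = 14.9/(14.9+14.2) = 0.5120.

Posterior mean ≈ 0.5120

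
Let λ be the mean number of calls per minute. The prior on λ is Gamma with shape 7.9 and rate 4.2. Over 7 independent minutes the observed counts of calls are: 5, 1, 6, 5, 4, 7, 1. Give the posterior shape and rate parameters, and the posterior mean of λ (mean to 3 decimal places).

Total count ∑xᵢ = 29 over n = 7 minutes.
Gamma is conjugate to the Poisson likelihood: posterior is Gamma(shape = 7.9+29 = 36.9, rate = 4.2+7 = 11.2).
E[λ | data] = 36.9/11.2 = 3.295.

Posterior: Gamma(shape=36.9, rate=11.2); mean ≈ 3.295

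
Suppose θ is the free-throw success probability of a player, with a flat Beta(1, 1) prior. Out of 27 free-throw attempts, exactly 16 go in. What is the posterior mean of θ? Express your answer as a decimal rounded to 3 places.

The binomial likelihood is conjugate to the Beta prior: with 16 successes and 11 failures, the posterior is Beta(1+16, 1+11) = Beta(17, 12).
Posterior mean = α/(α+β) = 17/29 = 0.586.

Posterior mean ≈ 0.586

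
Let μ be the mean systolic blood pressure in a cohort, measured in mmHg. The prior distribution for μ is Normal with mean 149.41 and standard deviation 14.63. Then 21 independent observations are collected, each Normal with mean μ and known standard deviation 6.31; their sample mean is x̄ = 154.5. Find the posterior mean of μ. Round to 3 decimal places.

Posterior mean ≈ 154.455

Prior precision 1/τ₀² = 1/14.63² = 0.00467209; data precision n/σ² = 21/6.31² = 0.527425.
Posterior precision = 0.00467209 + 0.527425 = 0.532097.
Posterior mean = (0.00467209·149.41 + 0.527425·154.5) / 0.532097 = 154.455.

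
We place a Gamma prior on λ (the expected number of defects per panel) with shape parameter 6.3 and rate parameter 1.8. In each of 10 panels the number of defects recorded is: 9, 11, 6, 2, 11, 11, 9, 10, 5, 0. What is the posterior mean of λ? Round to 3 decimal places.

Total count ∑xᵢ = 74 over n = 10 panels.
Gamma is conjugate to the Poisson likelihood: posterior is Gamma(shape = 6.3+74 = 80.3, rate = 1.8+10 = 11.8).
E[λ | data] = 80.3/11.8 = 6.805.

Posterior mean ≈ 6.805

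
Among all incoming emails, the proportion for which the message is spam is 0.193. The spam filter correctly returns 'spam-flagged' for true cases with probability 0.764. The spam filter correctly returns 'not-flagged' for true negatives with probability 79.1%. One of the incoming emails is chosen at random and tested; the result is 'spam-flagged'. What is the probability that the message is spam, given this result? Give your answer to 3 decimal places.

P(H | E) ≈ 0.466

Write H for 'the message is spam'. Prior odds H:¬H = 0.193/0.807 = 0.23916. For the 'spam-flagged' outcome, the likelihood ratio is 0.764/0.209 = 3.6555.
Posterior odds = 0.23916 × 3.6555 = 0.87424, so P(H|E) = 0.87424/(1+0.87424) = 0.466.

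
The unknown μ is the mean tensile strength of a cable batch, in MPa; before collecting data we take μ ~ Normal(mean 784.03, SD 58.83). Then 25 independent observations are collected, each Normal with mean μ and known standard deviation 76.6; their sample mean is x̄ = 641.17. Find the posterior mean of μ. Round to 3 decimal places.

Posterior mean ≈ 650.243

Prior precision 1/τ₀² = 1/58.83² = 0.00028894; data precision n/σ² = 25/76.6² = 0.00426071.
Posterior precision = 0.00028894 + 0.00426071 = 0.00454965.
Posterior mean = (0.00028894·784.03 + 0.00426071·641.17) / 0.00454965 = 650.243.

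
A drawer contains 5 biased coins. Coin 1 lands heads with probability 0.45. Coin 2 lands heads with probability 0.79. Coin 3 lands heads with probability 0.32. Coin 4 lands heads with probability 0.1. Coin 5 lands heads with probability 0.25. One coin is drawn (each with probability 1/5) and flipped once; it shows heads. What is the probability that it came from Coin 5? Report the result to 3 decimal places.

Tabulate prior·likelihood by source: [1] prior 0.2, lik 0.45, product 0.09000; [2] prior 0.2, lik 0.79, product 0.1580; [3] prior 0.2, lik 0.32, product 0.06400; [4] prior 0.2, lik 0.1, product 0.02000; [5] prior 0.2, lik 0.25, product 0.05000.
Normalizing constant = 0.38200; the posterior for Coin 5 is its product over the sum, 0.05000/0.38200 = 0.131.

Posterior probability ≈ 0.131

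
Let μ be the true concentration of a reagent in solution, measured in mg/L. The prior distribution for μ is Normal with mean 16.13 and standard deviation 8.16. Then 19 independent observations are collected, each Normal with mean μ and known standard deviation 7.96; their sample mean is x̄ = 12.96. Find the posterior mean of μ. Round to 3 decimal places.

Prior precision 1/τ₀² = 1/8.16² = 0.0150183; data precision n/σ² = 19/7.96² = 0.299866.
Posterior precision = 0.0150183 + 0.299866 = 0.314884.
Posterior mean = (0.0150183·16.13 + 0.299866·12.96) / 0.314884 = 13.111.

Posterior mean ≈ 13.111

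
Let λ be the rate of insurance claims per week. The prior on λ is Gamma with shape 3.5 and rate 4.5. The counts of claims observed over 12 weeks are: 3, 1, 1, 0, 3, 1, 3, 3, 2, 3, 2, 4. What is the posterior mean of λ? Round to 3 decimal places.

Posterior mean ≈ 1.788

Total count ∑xᵢ = 26 over n = 12 weeks.
Gamma is conjugate to the Poisson likelihood: posterior is Gamma(shape = 3.5+26 = 29.5, rate = 4.5+12 = 16.5).
E[λ | data] = 29.5/16.5 = 1.788.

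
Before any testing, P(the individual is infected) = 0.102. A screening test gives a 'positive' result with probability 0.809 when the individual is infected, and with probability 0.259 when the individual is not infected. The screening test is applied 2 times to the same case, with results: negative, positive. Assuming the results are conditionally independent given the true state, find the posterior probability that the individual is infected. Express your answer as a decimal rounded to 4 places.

Let H be the event that the individual is infected; start with P(H) = 0.102. P('positive'|H) = 0.809, P('positive'|¬H) = 0.259.
Update on result 1 ('negative'): P(H) ← 0.191·0.1020 / (0.191·0.1020 + 0.741·0.8980) = 0.019482/0.68490 = 0.0284.
Update on result 2 ('positive'): P(H) ← 0.809·0.0284 / (0.809·0.0284 + 0.259·0.9716) = 0.023012/0.27464 = 0.0838.

Posterior P(H) ≈ 0.0838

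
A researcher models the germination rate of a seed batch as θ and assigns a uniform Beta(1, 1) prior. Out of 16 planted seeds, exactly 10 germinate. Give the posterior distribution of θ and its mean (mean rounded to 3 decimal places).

Posterior: Beta(11, 7); mean ≈ 0.611

The binomial likelihood is conjugate to the Beta prior: with 10 successes and 6 failures, the posterior is Beta(1+10, 1+6) = Beta(11, 7).
E[θ | data] = 11/(11+7) = 0.611.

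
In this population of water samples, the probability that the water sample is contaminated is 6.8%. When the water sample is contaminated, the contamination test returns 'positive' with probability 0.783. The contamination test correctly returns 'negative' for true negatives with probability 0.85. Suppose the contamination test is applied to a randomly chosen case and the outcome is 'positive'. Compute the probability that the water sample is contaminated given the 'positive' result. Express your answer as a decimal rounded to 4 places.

Write H for 'the water sample is contaminated'. Prior odds H:¬H = 0.068/0.932 = 0.072961. For the 'positive' outcome, the likelihood ratio is 0.783/0.15 = 5.2200.
Posterior odds = 0.072961 × 5.2200 = 0.38086, so P(H|E) = 0.38086/(1+0.38086) = 0.2758.

P(H | E) ≈ 0.2758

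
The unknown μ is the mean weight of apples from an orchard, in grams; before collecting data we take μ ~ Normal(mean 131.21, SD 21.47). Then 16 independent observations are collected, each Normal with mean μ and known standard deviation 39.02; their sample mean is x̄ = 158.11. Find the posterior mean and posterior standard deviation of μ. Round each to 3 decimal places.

Posterior mean ≈ 153.507; posterior SD ≈ 8.881

Prior precision 1/τ₀² = 1/21.47² = 0.00216938; data precision n/σ² = 16/39.02² = 0.0105086.
Posterior precision = 0.00216938 + 0.0105086 = 0.0126780, giving posterior SD = 1/√0.0126780 = 8.881.
Posterior mean = (0.00216938·131.21 + 0.0105086·158.11) / 0.0126780 = 153.507.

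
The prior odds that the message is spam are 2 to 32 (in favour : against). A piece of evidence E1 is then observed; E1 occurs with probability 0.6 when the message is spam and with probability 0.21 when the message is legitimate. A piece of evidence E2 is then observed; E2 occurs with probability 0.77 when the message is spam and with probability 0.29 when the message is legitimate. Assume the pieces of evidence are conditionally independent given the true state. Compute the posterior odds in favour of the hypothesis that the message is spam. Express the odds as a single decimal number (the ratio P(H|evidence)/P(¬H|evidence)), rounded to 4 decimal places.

Posterior odds ≈ 0.4741

Prior odds = 2/32 = 0.062500.
Likelihood ratio for E1 = 0.6/0.21 = 2.8571.
Likelihood ratio for E2 = 0.77/0.29 = 2.6552.
Posterior odds = prior odds × LR₁ × LR₂ = 0.47414.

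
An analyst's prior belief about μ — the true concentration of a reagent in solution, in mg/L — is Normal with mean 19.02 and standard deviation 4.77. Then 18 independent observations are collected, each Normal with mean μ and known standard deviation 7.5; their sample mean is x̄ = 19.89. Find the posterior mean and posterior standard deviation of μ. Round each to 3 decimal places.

Posterior mean ≈ 19.785; posterior SD ≈ 1.658

Prior precision 1/τ₀² = 1/4.77² = 0.0439504; data precision n/σ² = 18/7.5² = 0.320000.
Posterior precision = 0.0439504 + 0.320000 = 0.363950, giving posterior SD = 1/√0.363950 = 1.658.
Posterior mean = (0.0439504·19.02 + 0.320000·19.89) / 0.363950 = 19.785.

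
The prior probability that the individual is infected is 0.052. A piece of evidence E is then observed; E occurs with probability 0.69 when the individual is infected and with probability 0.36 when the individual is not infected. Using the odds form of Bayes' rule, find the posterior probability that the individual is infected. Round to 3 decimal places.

Prior odds = 0.052/(1−0.052) = 0.054852.
Likelihood ratio for E = 0.69/0.36 = 1.9167.
Posterior odds = prior odds × LR = 0.10513.
Posterior probability = odds/(1+odds) = 0.10513/1.1051 = 0.095.

Posterior probability ≈ 0.095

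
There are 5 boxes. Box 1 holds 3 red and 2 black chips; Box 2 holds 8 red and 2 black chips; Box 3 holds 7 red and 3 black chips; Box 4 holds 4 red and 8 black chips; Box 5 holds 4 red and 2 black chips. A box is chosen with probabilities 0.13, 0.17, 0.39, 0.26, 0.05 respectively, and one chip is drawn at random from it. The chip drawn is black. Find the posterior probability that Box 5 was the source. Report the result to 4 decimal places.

Tabulate prior·likelihood by source: [1] prior 0.13, lik 0.4, product 0.05200; [2] prior 0.17, lik 0.2, product 0.03400; [3] prior 0.39, lik 0.3, product 0.1170; [4] prior 0.26, lik 0.6667, product 0.1733; [5] prior 0.05, lik 0.3333, product 0.01667.
Normalizing constant = 0.39300; the posterior for Box 5 is its product over the sum, 0.01667/0.39300 = 0.0424.

Posterior probability ≈ 0.0424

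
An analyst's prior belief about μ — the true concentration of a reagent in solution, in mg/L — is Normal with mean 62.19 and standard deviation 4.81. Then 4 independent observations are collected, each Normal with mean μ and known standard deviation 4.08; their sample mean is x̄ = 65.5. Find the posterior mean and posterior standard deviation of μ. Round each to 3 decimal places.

Posterior mean ≈ 64.995; posterior SD ≈ 1.878

Prior precision 1/τ₀² = 1/4.81² = 0.0432225; data precision n/σ² = 4/4.08² = 0.240292.
Posterior precision = 0.0432225 + 0.240292 = 0.283515, giving posterior SD = 1/√0.283515 = 1.878.
Posterior mean = (0.0432225·62.19 + 0.240292·65.5) / 0.283515 = 64.995.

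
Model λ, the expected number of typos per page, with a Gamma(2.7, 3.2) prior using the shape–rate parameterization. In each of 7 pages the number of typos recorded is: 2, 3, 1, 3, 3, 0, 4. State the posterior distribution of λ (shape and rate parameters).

The Poisson likelihood adds the total count to the shape and the number of exposure periods to the rate. Here ∑xᵢ = 16 and n = 7, so shape 2.7→18.7 and rate 3.2→10.2.

Posterior: Gamma(shape=18.7, rate=10.2)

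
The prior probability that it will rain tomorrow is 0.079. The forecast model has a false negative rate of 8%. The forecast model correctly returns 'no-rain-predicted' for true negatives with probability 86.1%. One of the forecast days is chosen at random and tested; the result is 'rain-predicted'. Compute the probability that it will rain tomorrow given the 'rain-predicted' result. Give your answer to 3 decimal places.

Write H for 'it will rain tomorrow'. Prior odds H:¬H = 0.079/0.921 = 0.085776. For the 'rain-predicted' outcome, the likelihood ratio is 0.92/0.139 = 6.6187.
Posterior odds = 0.085776 × 6.6187 = 0.56773, so P(H|E) = 0.56773/(1+0.56773) = 0.362.

P(H | E) ≈ 0.362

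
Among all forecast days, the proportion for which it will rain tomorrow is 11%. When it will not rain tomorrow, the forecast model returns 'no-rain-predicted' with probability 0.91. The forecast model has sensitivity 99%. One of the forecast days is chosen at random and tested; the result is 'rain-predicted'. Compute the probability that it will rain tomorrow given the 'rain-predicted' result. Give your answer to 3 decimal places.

Let H be the event that it will rain tomorrow. P(H) = 0.11, so P(¬H) = 0.89. With E the 'rain-predicted' result, P(E|H) = 0.99 and P(E|¬H) = 0.09.
P(E) = 0.99·0.11 + 0.09·0.89 = 0.10890 + 0.080100 = 0.18900.
By Bayes' theorem, P(H|E) = 0.10890 / 0.18900 = 0.576.

P(H | E) ≈ 0.576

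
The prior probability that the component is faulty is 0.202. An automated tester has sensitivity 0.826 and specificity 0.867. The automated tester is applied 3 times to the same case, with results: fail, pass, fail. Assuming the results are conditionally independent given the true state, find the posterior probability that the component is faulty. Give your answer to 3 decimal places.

Posterior P(H) ≈ 0.662

Let H be the event that the component is faulty; start with P(H) = 0.202. P('fail'|H) = 0.826, P('fail'|¬H) = 0.133.
Update on result 1 ('fail'): P(H) ← 0.826·0.2020 / (0.826·0.2020 + 0.133·0.7980) = 0.16685/0.27299 = 0.6112.
Update on result 2 ('pass'): P(H) ← 0.174·0.6112 / (0.174·0.6112 + 0.867·0.3888) = 0.10635/0.44343 = 0.2398.
Update on result 3 ('fail'): P(H) ← 0.826·0.2398 / (0.826·0.2398 + 0.133·0.7602) = 0.19810/0.29921 = 0.6621.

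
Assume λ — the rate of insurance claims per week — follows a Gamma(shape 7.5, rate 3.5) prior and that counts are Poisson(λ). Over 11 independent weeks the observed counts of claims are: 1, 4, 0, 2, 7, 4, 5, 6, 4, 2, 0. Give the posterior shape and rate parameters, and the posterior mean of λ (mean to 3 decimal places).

Posterior: Gamma(shape=42.5, rate=14.5); mean ≈ 2.931

Total count ∑xᵢ = 35 over n = 11 weeks.
Gamma is conjugate to the Poisson likelihood: posterior is Gamma(shape = 7.5+35 = 42.5, rate = 3.5+11 = 14.5).
E[λ | data] = 42.5/14.5 = 2.931.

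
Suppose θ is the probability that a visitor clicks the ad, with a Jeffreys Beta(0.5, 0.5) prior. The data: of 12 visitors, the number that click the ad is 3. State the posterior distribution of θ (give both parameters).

Posterior: Beta(3.5, 9.5)

Observing 3 successes and 9 failures updates Beta(0.5, 0.5) by adding the success and failure counts to the two shape parameters: α = 0.5+3 = 3.5, β = 0.5+9 = 9.5.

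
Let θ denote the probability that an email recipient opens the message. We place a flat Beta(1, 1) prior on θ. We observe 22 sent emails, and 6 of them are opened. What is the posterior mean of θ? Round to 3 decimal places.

Observing 6 successes and 16 failures updates Beta(1, 1) by adding the success and failure counts to the two shape parameters: α = 1+6 = 7, β = 1+16 = 17.
E[θ | data] = 7/(7+17) = 0.292.

Posterior mean ≈ 0.292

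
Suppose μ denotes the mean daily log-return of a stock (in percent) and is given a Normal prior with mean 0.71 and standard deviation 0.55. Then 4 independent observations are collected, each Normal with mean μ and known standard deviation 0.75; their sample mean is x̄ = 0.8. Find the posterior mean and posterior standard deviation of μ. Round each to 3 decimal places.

Posterior mean ≈ 0.771; posterior SD ≈ 0.310

With known σ, the Normal prior is conjugate. Weight on the data is w = (n/σ²)/(n/σ² + 1/τ₀²) = 7.11111/(7.11111+3.30579) = 0.68265.
Posterior mean = w·x̄ + (1−w)·μ₀ = 0.68265·0.8 + 0.31735·0.71 = 0.771. Posterior variance = 1/(7.11111+3.30579) = 0.0959979, so SD = 0.310.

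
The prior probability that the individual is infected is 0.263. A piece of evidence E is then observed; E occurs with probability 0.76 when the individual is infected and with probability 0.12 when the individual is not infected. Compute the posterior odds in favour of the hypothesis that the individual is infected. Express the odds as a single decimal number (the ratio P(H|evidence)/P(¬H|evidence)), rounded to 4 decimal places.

Prior odds = 0.263/(1−0.263) = 0.35685.
Likelihood ratio for E = 0.76/0.12 = 6.3333.
Posterior odds = prior odds × LR = 2.2601.

Posterior odds ≈ 2.2601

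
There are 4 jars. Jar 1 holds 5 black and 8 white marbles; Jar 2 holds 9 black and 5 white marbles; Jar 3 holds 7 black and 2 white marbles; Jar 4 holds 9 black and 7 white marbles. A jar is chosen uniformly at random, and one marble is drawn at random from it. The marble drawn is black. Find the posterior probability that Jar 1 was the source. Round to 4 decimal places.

Tabulate prior·likelihood by source: [1] prior 0.25, lik 0.3846, product 0.09615; [2] prior 0.25, lik 0.6429, product 0.1607; [3] prior 0.25, lik 0.7778, product 0.1944; [4] prior 0.25, lik 0.5625, product 0.1406.
Normalizing constant = 0.59194; the posterior for Jar 1 is its product over the sum, 0.09615/0.59194 = 0.1624.

Posterior probability ≈ 0.1624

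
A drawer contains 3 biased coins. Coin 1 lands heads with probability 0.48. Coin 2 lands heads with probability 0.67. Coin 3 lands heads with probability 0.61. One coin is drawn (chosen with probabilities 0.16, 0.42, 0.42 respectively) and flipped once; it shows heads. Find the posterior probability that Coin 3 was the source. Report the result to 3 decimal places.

Posterior probability ≈ 0.417

Tabulate prior·likelihood by source: [1] prior 0.16, lik 0.48, product 0.07680; [2] prior 0.42, lik 0.67, product 0.2814; [3] prior 0.42, lik 0.61, product 0.2562.
Normalizing constant = 0.61440; the posterior for Coin 3 is its product over the sum, 0.2562/0.61440 = 0.417.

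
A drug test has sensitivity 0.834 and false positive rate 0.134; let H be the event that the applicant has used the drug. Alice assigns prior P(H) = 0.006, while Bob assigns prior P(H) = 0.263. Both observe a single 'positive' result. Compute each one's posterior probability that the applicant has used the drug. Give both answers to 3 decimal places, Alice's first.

Alice: 0.036; Bob: 0.690

P('+'|H) = 0.834, P('+'|¬H) = 0.134.
Alice: numerator 0.834·0.006 = 0.0050040; evidence = 0.0050040+0.134·0.994 = 0.13820; posterior = 0.036.
Bob: numerator 0.834·0.263 = 0.21934; evidence = 0.21934+0.134·0.737 = 0.31810; posterior = 0.690.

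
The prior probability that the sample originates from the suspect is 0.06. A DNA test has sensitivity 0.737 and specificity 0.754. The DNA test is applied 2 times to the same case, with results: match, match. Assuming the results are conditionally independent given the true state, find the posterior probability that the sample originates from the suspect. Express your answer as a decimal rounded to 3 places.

With H the event that the sample originates from the suspect, the joint likelihood of the observed sequence is P(data|H) = 0.737·0.737 = 0.54317 and P(data|¬H) = 0.246·0.246 = 0.060516.
Bayes: P(H|data) = 0.06·0.54317 / (0.06·0.54317 + 0.94·0.060516) = 0.032590/0.089475 = 0.3642.

Posterior P(H) ≈ 0.364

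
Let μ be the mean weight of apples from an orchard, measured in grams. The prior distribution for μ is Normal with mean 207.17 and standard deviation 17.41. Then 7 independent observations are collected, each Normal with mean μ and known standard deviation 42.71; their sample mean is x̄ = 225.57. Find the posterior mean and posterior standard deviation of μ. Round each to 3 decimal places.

Posterior mean ≈ 217.064; posterior SD ≈ 11.837

Prior precision 1/τ₀² = 1/17.41² = 0.00329915; data precision n/σ² = 7/42.71² = 0.00383742.
Posterior precision = 0.00329915 + 0.00383742 = 0.00713657, giving posterior SD = 1/√0.00713657 = 11.837.
Posterior mean = (0.00329915·207.17 + 0.00383742·225.57) / 0.00713657 = 217.064.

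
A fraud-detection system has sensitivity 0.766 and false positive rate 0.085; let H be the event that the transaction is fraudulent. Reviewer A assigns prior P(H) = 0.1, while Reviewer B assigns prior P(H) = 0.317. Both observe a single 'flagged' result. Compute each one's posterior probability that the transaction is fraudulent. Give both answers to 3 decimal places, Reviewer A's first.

Reviewer A: 0.500; Reviewer B: 0.807

P('+'|H) = 0.766, P('+'|¬H) = 0.085.
Reviewer A: numerator 0.766·0.1 = 0.076600; evidence = 0.076600+0.085·0.9 = 0.15310; posterior = 0.500.
Reviewer B: numerator 0.766·0.317 = 0.24282; evidence = 0.24282+0.085·0.683 = 0.30088; posterior = 0.807.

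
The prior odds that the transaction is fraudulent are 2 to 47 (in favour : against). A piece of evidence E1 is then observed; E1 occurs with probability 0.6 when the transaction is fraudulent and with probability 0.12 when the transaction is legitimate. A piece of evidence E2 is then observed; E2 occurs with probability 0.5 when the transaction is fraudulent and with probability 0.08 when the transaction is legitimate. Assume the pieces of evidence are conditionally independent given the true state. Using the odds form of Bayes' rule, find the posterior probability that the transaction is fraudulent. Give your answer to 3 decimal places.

Posterior probability ≈ 0.571

Prior odds = 2/47 = 0.042553.
Likelihood ratio for E1 = 0.6/0.12 = 5.0000.
Likelihood ratio for E2 = 0.5/0.08 = 6.2500.
Posterior odds = prior odds × LR₁ × LR₂ = 1.3298.
Posterior probability = odds/(1+odds) = 1.3298/2.3298 = 0.571.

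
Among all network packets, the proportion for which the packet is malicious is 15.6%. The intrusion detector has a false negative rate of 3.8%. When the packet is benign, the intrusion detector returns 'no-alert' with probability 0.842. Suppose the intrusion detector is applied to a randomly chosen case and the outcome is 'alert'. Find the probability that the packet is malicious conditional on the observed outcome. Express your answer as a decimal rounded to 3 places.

Write H for 'the packet is malicious'. Prior odds H:¬H = 0.156/0.844 = 0.18483. For the 'alert' outcome, the likelihood ratio is 0.962/0.158 = 6.0886.
Posterior odds = 0.18483 × 6.0886 = 1.1254, so P(H|E) = 1.1254/(1+1.1254) = 0.529.

P(H | E) ≈ 0.529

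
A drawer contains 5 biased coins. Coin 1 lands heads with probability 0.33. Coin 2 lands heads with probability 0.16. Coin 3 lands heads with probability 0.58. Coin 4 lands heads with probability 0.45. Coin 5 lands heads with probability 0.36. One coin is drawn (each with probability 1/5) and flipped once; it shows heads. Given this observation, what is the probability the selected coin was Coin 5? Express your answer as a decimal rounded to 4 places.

Posterior probability ≈ 0.1915

Tabulate prior·likelihood by source: [1] prior 0.2, lik 0.33, product 0.06600; [2] prior 0.2, lik 0.16, product 0.03200; [3] prior 0.2, lik 0.58, product 0.1160; [4] prior 0.2, lik 0.45, product 0.09000; [5] prior 0.2, lik 0.36, product 0.07200.
Normalizing constant = 0.37600; the posterior for Coin 5 is its product over the sum, 0.07200/0.37600 = 0.1915.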